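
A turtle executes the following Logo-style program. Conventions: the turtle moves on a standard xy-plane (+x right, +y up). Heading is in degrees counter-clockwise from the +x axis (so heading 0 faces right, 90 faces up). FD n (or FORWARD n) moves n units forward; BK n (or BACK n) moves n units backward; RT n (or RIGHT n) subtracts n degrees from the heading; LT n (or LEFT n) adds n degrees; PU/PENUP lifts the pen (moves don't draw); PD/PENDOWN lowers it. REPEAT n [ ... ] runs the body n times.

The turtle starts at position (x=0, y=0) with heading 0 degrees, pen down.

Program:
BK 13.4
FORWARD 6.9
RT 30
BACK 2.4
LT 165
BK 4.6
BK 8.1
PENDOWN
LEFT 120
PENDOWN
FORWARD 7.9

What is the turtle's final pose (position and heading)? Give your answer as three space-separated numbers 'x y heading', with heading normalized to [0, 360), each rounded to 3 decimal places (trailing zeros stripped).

Executing turtle program step by step:
Start: pos=(0,0), heading=0, pen down
BK 13.4: (0,0) -> (-13.4,0) [heading=0, draw]
FD 6.9: (-13.4,0) -> (-6.5,0) [heading=0, draw]
RT 30: heading 0 -> 330
BK 2.4: (-6.5,0) -> (-8.578,1.2) [heading=330, draw]
LT 165: heading 330 -> 135
BK 4.6: (-8.578,1.2) -> (-5.326,-2.053) [heading=135, draw]
BK 8.1: (-5.326,-2.053) -> (0.402,-7.78) [heading=135, draw]
PD: pen down
LT 120: heading 135 -> 255
PD: pen down
FD 7.9: (0.402,-7.78) -> (-1.643,-15.411) [heading=255, draw]
Final: pos=(-1.643,-15.411), heading=255, 6 segment(s) drawn

Answer: -1.643 -15.411 255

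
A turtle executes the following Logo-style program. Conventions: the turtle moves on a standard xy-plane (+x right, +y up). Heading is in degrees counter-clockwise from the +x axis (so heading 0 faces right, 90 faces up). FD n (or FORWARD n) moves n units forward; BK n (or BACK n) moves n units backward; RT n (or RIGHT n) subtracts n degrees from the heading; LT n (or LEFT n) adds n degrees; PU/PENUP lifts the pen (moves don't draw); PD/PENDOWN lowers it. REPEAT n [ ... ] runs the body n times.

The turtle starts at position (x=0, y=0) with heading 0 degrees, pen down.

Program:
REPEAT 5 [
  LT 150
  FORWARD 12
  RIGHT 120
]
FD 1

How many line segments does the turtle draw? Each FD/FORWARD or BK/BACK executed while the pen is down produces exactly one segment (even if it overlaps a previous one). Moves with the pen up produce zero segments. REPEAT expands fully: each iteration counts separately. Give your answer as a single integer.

Answer: 6

Derivation:
Executing turtle program step by step:
Start: pos=(0,0), heading=0, pen down
REPEAT 5 [
  -- iteration 1/5 --
  LT 150: heading 0 -> 150
  FD 12: (0,0) -> (-10.392,6) [heading=150, draw]
  RT 120: heading 150 -> 30
  -- iteration 2/5 --
  LT 150: heading 30 -> 180
  FD 12: (-10.392,6) -> (-22.392,6) [heading=180, draw]
  RT 120: heading 180 -> 60
  -- iteration 3/5 --
  LT 150: heading 60 -> 210
  FD 12: (-22.392,6) -> (-32.785,0) [heading=210, draw]
  RT 120: heading 210 -> 90
  -- iteration 4/5 --
  LT 150: heading 90 -> 240
  FD 12: (-32.785,0) -> (-38.785,-10.392) [heading=240, draw]
  RT 120: heading 240 -> 120
  -- iteration 5/5 --
  LT 150: heading 120 -> 270
  FD 12: (-38.785,-10.392) -> (-38.785,-22.392) [heading=270, draw]
  RT 120: heading 270 -> 150
]
FD 1: (-38.785,-22.392) -> (-39.651,-21.892) [heading=150, draw]
Final: pos=(-39.651,-21.892), heading=150, 6 segment(s) drawn
Segments drawn: 6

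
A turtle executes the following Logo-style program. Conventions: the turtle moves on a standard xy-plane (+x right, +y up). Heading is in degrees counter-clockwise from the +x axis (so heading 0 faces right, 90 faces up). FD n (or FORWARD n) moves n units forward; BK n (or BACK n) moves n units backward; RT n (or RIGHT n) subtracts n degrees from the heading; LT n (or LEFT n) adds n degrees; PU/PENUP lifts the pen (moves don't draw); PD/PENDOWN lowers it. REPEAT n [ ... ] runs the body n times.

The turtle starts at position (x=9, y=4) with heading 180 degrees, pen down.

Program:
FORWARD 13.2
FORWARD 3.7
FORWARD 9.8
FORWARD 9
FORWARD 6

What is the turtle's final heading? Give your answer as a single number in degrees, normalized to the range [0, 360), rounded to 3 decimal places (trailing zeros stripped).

Answer: 180

Derivation:
Executing turtle program step by step:
Start: pos=(9,4), heading=180, pen down
FD 13.2: (9,4) -> (-4.2,4) [heading=180, draw]
FD 3.7: (-4.2,4) -> (-7.9,4) [heading=180, draw]
FD 9.8: (-7.9,4) -> (-17.7,4) [heading=180, draw]
FD 9: (-17.7,4) -> (-26.7,4) [heading=180, draw]
FD 6: (-26.7,4) -> (-32.7,4) [heading=180, draw]
Final: pos=(-32.7,4), heading=180, 5 segment(s) drawn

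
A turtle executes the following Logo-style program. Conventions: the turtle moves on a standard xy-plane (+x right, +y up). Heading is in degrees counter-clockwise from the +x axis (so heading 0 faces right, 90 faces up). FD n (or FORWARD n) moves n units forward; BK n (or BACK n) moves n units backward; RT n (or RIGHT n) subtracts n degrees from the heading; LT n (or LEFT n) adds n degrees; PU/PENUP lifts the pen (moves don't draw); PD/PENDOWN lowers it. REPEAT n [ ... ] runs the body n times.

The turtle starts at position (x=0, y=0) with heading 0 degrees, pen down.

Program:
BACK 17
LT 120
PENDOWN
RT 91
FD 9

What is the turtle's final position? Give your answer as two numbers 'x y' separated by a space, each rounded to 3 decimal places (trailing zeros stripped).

Executing turtle program step by step:
Start: pos=(0,0), heading=0, pen down
BK 17: (0,0) -> (-17,0) [heading=0, draw]
LT 120: heading 0 -> 120
PD: pen down
RT 91: heading 120 -> 29
FD 9: (-17,0) -> (-9.128,4.363) [heading=29, draw]
Final: pos=(-9.128,4.363), heading=29, 2 segment(s) drawn

Answer: -9.128 4.363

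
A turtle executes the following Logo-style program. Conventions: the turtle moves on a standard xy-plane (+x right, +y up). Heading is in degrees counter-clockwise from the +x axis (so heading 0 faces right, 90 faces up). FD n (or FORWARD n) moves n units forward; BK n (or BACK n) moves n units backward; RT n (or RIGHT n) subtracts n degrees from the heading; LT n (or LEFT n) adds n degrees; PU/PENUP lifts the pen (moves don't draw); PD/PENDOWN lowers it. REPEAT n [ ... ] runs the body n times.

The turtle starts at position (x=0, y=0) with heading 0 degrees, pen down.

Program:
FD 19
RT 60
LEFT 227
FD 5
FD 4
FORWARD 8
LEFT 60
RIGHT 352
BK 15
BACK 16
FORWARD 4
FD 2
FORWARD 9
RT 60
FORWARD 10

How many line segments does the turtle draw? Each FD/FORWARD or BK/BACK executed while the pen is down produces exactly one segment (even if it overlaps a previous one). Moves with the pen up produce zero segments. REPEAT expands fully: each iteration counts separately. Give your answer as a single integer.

Executing turtle program step by step:
Start: pos=(0,0), heading=0, pen down
FD 19: (0,0) -> (19,0) [heading=0, draw]
RT 60: heading 0 -> 300
LT 227: heading 300 -> 167
FD 5: (19,0) -> (14.128,1.125) [heading=167, draw]
FD 4: (14.128,1.125) -> (10.231,2.025) [heading=167, draw]
FD 8: (10.231,2.025) -> (2.436,3.824) [heading=167, draw]
LT 60: heading 167 -> 227
RT 352: heading 227 -> 235
BK 15: (2.436,3.824) -> (11.039,16.111) [heading=235, draw]
BK 16: (11.039,16.111) -> (20.217,29.218) [heading=235, draw]
FD 4: (20.217,29.218) -> (17.922,25.941) [heading=235, draw]
FD 2: (17.922,25.941) -> (16.775,24.303) [heading=235, draw]
FD 9: (16.775,24.303) -> (11.613,16.931) [heading=235, draw]
RT 60: heading 235 -> 175
FD 10: (11.613,16.931) -> (1.651,17.802) [heading=175, draw]
Final: pos=(1.651,17.802), heading=175, 10 segment(s) drawn
Segments drawn: 10

Answer: 10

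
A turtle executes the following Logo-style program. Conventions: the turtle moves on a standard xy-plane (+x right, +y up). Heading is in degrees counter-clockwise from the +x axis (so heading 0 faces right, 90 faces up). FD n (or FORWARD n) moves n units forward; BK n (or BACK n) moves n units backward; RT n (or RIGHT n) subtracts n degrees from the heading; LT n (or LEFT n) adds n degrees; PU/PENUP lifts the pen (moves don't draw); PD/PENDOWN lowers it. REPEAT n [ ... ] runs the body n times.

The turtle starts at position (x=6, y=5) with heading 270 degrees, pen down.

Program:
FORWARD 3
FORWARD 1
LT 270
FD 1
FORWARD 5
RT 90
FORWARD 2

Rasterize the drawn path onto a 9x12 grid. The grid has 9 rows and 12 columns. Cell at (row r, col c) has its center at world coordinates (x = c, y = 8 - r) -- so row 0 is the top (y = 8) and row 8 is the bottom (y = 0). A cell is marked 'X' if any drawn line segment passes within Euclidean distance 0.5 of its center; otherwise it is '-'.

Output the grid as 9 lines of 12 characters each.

Segment 0: (6,5) -> (6,2)
Segment 1: (6,2) -> (6,1)
Segment 2: (6,1) -> (5,1)
Segment 3: (5,1) -> (-0,1)
Segment 4: (-0,1) -> (-0,3)

Answer: ------------
------------
------------
------X-----
------X-----
X-----X-----
X-----X-----
XXXXXXX-----
------------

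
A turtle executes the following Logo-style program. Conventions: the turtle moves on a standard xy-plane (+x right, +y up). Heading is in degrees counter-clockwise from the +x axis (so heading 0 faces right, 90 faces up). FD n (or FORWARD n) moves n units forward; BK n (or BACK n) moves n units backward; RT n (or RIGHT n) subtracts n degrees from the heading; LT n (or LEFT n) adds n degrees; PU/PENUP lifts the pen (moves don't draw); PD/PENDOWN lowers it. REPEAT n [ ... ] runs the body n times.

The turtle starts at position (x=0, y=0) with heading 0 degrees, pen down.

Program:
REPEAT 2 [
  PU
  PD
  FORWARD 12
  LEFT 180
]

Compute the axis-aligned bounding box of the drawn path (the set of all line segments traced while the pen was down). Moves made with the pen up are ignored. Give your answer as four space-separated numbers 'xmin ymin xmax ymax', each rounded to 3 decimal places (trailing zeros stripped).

Answer: 0 0 12 0

Derivation:
Executing turtle program step by step:
Start: pos=(0,0), heading=0, pen down
REPEAT 2 [
  -- iteration 1/2 --
  PU: pen up
  PD: pen down
  FD 12: (0,0) -> (12,0) [heading=0, draw]
  LT 180: heading 0 -> 180
  -- iteration 2/2 --
  PU: pen up
  PD: pen down
  FD 12: (12,0) -> (0,0) [heading=180, draw]
  LT 180: heading 180 -> 0
]
Final: pos=(0,0), heading=0, 2 segment(s) drawn

Segment endpoints: x in {0, 12}, y in {0, 0}
xmin=0, ymin=0, xmax=12, ymax=0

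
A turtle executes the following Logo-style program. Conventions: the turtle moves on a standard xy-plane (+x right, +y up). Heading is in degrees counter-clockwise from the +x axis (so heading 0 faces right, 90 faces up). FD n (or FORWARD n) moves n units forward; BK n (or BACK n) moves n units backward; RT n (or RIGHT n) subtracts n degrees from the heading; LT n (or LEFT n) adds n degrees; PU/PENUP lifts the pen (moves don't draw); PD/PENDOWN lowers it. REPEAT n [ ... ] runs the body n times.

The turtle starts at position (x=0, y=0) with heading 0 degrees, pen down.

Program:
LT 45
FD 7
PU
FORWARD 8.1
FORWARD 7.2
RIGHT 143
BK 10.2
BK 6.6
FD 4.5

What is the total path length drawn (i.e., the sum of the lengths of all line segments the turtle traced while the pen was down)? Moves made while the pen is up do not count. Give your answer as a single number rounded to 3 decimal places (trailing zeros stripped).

Executing turtle program step by step:
Start: pos=(0,0), heading=0, pen down
LT 45: heading 0 -> 45
FD 7: (0,0) -> (4.95,4.95) [heading=45, draw]
PU: pen up
FD 8.1: (4.95,4.95) -> (10.677,10.677) [heading=45, move]
FD 7.2: (10.677,10.677) -> (15.768,15.768) [heading=45, move]
RT 143: heading 45 -> 262
BK 10.2: (15.768,15.768) -> (17.188,25.869) [heading=262, move]
BK 6.6: (17.188,25.869) -> (18.107,32.405) [heading=262, move]
FD 4.5: (18.107,32.405) -> (17.48,27.949) [heading=262, move]
Final: pos=(17.48,27.949), heading=262, 1 segment(s) drawn

Segment lengths:
  seg 1: (0,0) -> (4.95,4.95), length = 7
Total = 7

Answer: 7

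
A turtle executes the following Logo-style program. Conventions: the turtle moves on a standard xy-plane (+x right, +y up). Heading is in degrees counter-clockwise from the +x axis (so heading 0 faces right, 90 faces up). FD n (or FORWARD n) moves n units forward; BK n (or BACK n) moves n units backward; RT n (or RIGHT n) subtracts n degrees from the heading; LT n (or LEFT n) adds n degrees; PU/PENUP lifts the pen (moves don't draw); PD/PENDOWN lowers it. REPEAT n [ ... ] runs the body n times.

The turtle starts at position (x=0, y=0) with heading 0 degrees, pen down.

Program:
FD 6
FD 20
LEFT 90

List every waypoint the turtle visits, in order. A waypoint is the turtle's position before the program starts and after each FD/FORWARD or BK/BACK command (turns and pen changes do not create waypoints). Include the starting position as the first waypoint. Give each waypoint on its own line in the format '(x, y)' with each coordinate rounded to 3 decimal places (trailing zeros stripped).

Executing turtle program step by step:
Start: pos=(0,0), heading=0, pen down
FD 6: (0,0) -> (6,0) [heading=0, draw]
FD 20: (6,0) -> (26,0) [heading=0, draw]
LT 90: heading 0 -> 90
Final: pos=(26,0), heading=90, 2 segment(s) drawn
Waypoints (3 total):
(0, 0)
(6, 0)
(26, 0)

Answer: (0, 0)
(6, 0)
(26, 0)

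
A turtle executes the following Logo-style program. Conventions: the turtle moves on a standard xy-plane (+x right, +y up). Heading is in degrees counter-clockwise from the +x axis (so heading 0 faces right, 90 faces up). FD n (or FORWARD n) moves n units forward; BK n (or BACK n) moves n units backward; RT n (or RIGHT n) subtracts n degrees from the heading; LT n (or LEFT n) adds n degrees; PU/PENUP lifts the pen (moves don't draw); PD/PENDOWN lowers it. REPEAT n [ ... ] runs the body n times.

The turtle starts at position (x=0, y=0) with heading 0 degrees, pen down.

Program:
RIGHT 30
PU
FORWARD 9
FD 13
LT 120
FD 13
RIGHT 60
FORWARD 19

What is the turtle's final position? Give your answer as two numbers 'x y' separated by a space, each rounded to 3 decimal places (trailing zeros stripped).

Executing turtle program step by step:
Start: pos=(0,0), heading=0, pen down
RT 30: heading 0 -> 330
PU: pen up
FD 9: (0,0) -> (7.794,-4.5) [heading=330, move]
FD 13: (7.794,-4.5) -> (19.053,-11) [heading=330, move]
LT 120: heading 330 -> 90
FD 13: (19.053,-11) -> (19.053,2) [heading=90, move]
RT 60: heading 90 -> 30
FD 19: (19.053,2) -> (35.507,11.5) [heading=30, move]
Final: pos=(35.507,11.5), heading=30, 0 segment(s) drawn

Answer: 35.507 11.5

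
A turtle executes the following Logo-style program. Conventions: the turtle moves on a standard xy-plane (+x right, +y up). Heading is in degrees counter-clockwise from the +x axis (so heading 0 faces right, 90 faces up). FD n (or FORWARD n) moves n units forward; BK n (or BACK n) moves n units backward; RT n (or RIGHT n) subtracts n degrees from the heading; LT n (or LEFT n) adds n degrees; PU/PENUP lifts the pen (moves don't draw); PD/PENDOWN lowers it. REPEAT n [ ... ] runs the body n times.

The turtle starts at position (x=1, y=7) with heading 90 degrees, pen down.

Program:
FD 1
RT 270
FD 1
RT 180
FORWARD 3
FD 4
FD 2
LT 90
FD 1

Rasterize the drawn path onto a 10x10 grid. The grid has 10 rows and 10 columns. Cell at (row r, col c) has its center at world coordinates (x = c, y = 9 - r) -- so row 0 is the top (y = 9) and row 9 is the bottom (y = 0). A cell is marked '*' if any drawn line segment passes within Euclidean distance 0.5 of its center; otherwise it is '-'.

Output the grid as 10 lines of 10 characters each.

Segment 0: (1,7) -> (1,8)
Segment 1: (1,8) -> (0,8)
Segment 2: (0,8) -> (3,8)
Segment 3: (3,8) -> (7,8)
Segment 4: (7,8) -> (9,8)
Segment 5: (9,8) -> (9,9)

Answer: ---------*
**********
-*--------
----------
----------
----------
----------
----------
----------
----------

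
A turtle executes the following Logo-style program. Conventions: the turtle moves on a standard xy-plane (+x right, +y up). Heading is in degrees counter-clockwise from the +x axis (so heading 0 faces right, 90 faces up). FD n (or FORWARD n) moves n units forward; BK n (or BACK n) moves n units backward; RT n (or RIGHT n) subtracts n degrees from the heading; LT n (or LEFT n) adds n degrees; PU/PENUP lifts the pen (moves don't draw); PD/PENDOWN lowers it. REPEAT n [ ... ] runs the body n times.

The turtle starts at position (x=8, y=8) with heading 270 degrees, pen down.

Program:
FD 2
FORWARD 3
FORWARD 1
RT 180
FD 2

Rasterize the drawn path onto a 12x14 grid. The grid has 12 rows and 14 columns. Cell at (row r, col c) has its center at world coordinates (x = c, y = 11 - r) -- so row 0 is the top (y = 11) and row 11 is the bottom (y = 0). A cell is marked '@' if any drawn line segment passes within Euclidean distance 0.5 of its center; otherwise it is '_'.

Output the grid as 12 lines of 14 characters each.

Answer: ______________
______________
______________
________@_____
________@_____
________@_____
________@_____
________@_____
________@_____
________@_____
______________
______________

Derivation:
Segment 0: (8,8) -> (8,6)
Segment 1: (8,6) -> (8,3)
Segment 2: (8,3) -> (8,2)
Segment 3: (8,2) -> (8,4)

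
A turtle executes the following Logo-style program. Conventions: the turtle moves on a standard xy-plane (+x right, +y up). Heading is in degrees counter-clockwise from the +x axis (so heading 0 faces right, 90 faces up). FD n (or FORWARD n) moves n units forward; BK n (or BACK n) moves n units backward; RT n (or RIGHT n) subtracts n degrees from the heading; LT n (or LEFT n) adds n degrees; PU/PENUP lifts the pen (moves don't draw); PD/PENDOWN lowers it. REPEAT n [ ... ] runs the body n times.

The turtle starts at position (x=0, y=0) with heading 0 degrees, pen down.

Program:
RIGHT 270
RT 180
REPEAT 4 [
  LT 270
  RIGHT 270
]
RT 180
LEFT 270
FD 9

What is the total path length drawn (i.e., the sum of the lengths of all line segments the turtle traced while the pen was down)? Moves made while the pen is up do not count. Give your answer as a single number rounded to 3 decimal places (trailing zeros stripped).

Answer: 9

Derivation:
Executing turtle program step by step:
Start: pos=(0,0), heading=0, pen down
RT 270: heading 0 -> 90
RT 180: heading 90 -> 270
REPEAT 4 [
  -- iteration 1/4 --
  LT 270: heading 270 -> 180
  RT 270: heading 180 -> 270
  -- iteration 2/4 --
  LT 270: heading 270 -> 180
  RT 270: heading 180 -> 270
  -- iteration 3/4 --
  LT 270: heading 270 -> 180
  RT 270: heading 180 -> 270
  -- iteration 4/4 --
  LT 270: heading 270 -> 180
  RT 270: heading 180 -> 270
]
RT 180: heading 270 -> 90
LT 270: heading 90 -> 0
FD 9: (0,0) -> (9,0) [heading=0, draw]
Final: pos=(9,0), heading=0, 1 segment(s) drawn

Segment lengths:
  seg 1: (0,0) -> (9,0), length = 9
Total = 9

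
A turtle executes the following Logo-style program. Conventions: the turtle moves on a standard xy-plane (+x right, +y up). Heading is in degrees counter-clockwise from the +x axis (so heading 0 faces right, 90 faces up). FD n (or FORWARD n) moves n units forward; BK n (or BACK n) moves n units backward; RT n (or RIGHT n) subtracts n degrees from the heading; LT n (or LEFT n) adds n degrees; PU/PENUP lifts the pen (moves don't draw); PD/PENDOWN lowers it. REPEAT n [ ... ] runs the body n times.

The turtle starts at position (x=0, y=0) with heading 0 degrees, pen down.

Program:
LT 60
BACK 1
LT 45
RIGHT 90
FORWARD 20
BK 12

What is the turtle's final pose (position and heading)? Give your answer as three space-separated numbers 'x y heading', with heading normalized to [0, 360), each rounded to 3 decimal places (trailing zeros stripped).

Executing turtle program step by step:
Start: pos=(0,0), heading=0, pen down
LT 60: heading 0 -> 60
BK 1: (0,0) -> (-0.5,-0.866) [heading=60, draw]
LT 45: heading 60 -> 105
RT 90: heading 105 -> 15
FD 20: (-0.5,-0.866) -> (18.819,4.31) [heading=15, draw]
BK 12: (18.819,4.31) -> (7.227,1.205) [heading=15, draw]
Final: pos=(7.227,1.205), heading=15, 3 segment(s) drawn

Answer: 7.227 1.205 15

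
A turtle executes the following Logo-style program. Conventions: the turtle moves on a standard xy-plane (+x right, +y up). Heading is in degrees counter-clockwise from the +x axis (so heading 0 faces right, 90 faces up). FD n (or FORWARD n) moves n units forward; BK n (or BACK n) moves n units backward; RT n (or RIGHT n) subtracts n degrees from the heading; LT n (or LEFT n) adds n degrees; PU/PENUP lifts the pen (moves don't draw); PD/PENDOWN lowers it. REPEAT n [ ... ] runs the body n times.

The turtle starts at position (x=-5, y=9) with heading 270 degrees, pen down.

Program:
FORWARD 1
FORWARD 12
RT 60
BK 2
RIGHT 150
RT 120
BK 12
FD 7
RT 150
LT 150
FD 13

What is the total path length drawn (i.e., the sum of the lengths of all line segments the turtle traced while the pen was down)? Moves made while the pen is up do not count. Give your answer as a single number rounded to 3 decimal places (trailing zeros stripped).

Executing turtle program step by step:
Start: pos=(-5,9), heading=270, pen down
FD 1: (-5,9) -> (-5,8) [heading=270, draw]
FD 12: (-5,8) -> (-5,-4) [heading=270, draw]
RT 60: heading 270 -> 210
BK 2: (-5,-4) -> (-3.268,-3) [heading=210, draw]
RT 150: heading 210 -> 60
RT 120: heading 60 -> 300
BK 12: (-3.268,-3) -> (-9.268,7.392) [heading=300, draw]
FD 7: (-9.268,7.392) -> (-5.768,1.33) [heading=300, draw]
RT 150: heading 300 -> 150
LT 150: heading 150 -> 300
FD 13: (-5.768,1.33) -> (0.732,-9.928) [heading=300, draw]
Final: pos=(0.732,-9.928), heading=300, 6 segment(s) drawn

Segment lengths:
  seg 1: (-5,9) -> (-5,8), length = 1
  seg 2: (-5,8) -> (-5,-4), length = 12
  seg 3: (-5,-4) -> (-3.268,-3), length = 2
  seg 4: (-3.268,-3) -> (-9.268,7.392), length = 12
  seg 5: (-9.268,7.392) -> (-5.768,1.33), length = 7
  seg 6: (-5.768,1.33) -> (0.732,-9.928), length = 13
Total = 47

Answer: 47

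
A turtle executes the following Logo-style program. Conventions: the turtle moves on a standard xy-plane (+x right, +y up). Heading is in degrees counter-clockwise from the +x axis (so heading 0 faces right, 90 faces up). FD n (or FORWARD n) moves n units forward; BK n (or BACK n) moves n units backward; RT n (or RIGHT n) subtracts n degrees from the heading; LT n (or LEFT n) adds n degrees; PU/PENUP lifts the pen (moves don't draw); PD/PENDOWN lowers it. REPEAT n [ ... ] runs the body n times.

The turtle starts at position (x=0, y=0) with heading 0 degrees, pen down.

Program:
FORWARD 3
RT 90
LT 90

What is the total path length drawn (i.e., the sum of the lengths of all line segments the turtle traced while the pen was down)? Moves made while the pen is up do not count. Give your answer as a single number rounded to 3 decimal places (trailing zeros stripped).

Answer: 3

Derivation:
Executing turtle program step by step:
Start: pos=(0,0), heading=0, pen down
FD 3: (0,0) -> (3,0) [heading=0, draw]
RT 90: heading 0 -> 270
LT 90: heading 270 -> 0
Final: pos=(3,0), heading=0, 1 segment(s) drawn

Segment lengths:
  seg 1: (0,0) -> (3,0), length = 3
Total = 3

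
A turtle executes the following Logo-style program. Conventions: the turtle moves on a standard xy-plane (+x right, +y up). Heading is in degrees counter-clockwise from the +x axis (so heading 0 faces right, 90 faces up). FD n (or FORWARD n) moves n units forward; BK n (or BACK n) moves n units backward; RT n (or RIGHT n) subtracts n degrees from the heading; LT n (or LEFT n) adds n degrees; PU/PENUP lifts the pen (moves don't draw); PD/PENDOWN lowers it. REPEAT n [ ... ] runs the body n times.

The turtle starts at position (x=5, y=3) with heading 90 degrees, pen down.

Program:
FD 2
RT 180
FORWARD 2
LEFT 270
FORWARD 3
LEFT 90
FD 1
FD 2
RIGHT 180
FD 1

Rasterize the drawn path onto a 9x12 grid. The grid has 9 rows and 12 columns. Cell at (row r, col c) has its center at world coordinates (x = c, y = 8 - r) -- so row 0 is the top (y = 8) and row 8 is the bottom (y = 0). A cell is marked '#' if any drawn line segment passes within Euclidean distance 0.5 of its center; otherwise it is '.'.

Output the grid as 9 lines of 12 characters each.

Answer: ............
............
............
.....#......
.....#......
..####......
..#.........
..#.........
..#.........

Derivation:
Segment 0: (5,3) -> (5,5)
Segment 1: (5,5) -> (5,3)
Segment 2: (5,3) -> (2,3)
Segment 3: (2,3) -> (2,2)
Segment 4: (2,2) -> (2,0)
Segment 5: (2,0) -> (2,1)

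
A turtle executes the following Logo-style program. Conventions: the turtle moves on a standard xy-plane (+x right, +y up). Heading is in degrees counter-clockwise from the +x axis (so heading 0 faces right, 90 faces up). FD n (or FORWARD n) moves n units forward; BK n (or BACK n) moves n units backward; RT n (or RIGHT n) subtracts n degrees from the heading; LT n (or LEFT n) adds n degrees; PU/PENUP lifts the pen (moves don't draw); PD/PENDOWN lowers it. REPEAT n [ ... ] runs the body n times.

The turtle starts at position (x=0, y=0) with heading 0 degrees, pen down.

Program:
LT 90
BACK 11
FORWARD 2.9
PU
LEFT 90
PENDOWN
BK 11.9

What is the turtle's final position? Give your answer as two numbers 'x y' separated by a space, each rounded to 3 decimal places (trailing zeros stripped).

Answer: 11.9 -8.1

Derivation:
Executing turtle program step by step:
Start: pos=(0,0), heading=0, pen down
LT 90: heading 0 -> 90
BK 11: (0,0) -> (0,-11) [heading=90, draw]
FD 2.9: (0,-11) -> (0,-8.1) [heading=90, draw]
PU: pen up
LT 90: heading 90 -> 180
PD: pen down
BK 11.9: (0,-8.1) -> (11.9,-8.1) [heading=180, draw]
Final: pos=(11.9,-8.1), heading=180, 3 segment(s) drawn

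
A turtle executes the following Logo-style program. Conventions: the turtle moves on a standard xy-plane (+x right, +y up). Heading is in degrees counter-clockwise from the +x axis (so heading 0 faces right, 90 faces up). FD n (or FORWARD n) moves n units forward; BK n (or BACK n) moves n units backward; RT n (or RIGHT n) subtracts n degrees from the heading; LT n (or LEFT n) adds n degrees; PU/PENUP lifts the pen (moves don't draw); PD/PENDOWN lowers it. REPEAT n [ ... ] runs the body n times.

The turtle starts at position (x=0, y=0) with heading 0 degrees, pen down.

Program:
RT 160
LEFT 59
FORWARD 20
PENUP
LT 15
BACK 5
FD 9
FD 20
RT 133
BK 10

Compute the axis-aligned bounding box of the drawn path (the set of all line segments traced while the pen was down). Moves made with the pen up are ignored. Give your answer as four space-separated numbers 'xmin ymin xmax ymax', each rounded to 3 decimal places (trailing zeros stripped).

Executing turtle program step by step:
Start: pos=(0,0), heading=0, pen down
RT 160: heading 0 -> 200
LT 59: heading 200 -> 259
FD 20: (0,0) -> (-3.816,-19.633) [heading=259, draw]
PU: pen up
LT 15: heading 259 -> 274
BK 5: (-3.816,-19.633) -> (-4.165,-14.645) [heading=274, move]
FD 9: (-4.165,-14.645) -> (-3.537,-23.623) [heading=274, move]
FD 20: (-3.537,-23.623) -> (-2.142,-43.574) [heading=274, move]
RT 133: heading 274 -> 141
BK 10: (-2.142,-43.574) -> (5.629,-49.867) [heading=141, move]
Final: pos=(5.629,-49.867), heading=141, 1 segment(s) drawn

Segment endpoints: x in {-3.816, 0}, y in {-19.633, 0}
xmin=-3.816, ymin=-19.633, xmax=0, ymax=0

Answer: -3.816 -19.633 0 0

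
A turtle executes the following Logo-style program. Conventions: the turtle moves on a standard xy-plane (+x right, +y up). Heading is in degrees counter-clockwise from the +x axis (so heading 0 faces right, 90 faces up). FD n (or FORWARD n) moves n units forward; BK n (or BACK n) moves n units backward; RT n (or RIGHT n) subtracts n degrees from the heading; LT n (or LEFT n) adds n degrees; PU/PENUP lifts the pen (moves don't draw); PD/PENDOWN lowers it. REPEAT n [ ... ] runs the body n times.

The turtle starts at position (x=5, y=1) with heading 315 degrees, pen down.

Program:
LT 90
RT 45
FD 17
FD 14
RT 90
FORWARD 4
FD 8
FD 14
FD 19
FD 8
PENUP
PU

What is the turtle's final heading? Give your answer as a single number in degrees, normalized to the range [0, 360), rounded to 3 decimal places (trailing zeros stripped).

Executing turtle program step by step:
Start: pos=(5,1), heading=315, pen down
LT 90: heading 315 -> 45
RT 45: heading 45 -> 0
FD 17: (5,1) -> (22,1) [heading=0, draw]
FD 14: (22,1) -> (36,1) [heading=0, draw]
RT 90: heading 0 -> 270
FD 4: (36,1) -> (36,-3) [heading=270, draw]
FD 8: (36,-3) -> (36,-11) [heading=270, draw]
FD 14: (36,-11) -> (36,-25) [heading=270, draw]
FD 19: (36,-25) -> (36,-44) [heading=270, draw]
FD 8: (36,-44) -> (36,-52) [heading=270, draw]
PU: pen up
PU: pen up
Final: pos=(36,-52), heading=270, 7 segment(s) drawn

Answer: 270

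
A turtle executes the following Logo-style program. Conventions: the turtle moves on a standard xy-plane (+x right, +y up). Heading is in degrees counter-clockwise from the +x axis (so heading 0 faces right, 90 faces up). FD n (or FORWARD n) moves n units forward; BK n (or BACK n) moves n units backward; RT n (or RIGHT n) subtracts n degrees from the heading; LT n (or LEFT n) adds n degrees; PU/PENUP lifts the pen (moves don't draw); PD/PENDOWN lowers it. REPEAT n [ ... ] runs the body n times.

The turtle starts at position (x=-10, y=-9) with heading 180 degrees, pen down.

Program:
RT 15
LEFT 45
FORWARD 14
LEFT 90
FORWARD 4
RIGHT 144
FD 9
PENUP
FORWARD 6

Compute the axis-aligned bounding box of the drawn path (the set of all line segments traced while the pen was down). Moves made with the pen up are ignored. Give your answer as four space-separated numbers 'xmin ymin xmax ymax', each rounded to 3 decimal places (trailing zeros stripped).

Executing turtle program step by step:
Start: pos=(-10,-9), heading=180, pen down
RT 15: heading 180 -> 165
LT 45: heading 165 -> 210
FD 14: (-10,-9) -> (-22.124,-16) [heading=210, draw]
LT 90: heading 210 -> 300
FD 4: (-22.124,-16) -> (-20.124,-19.464) [heading=300, draw]
RT 144: heading 300 -> 156
FD 9: (-20.124,-19.464) -> (-28.346,-15.803) [heading=156, draw]
PU: pen up
FD 6: (-28.346,-15.803) -> (-33.828,-13.363) [heading=156, move]
Final: pos=(-33.828,-13.363), heading=156, 3 segment(s) drawn

Segment endpoints: x in {-28.346, -22.124, -20.124, -10}, y in {-19.464, -16, -15.803, -9}
xmin=-28.346, ymin=-19.464, xmax=-10, ymax=-9

Answer: -28.346 -19.464 -10 -9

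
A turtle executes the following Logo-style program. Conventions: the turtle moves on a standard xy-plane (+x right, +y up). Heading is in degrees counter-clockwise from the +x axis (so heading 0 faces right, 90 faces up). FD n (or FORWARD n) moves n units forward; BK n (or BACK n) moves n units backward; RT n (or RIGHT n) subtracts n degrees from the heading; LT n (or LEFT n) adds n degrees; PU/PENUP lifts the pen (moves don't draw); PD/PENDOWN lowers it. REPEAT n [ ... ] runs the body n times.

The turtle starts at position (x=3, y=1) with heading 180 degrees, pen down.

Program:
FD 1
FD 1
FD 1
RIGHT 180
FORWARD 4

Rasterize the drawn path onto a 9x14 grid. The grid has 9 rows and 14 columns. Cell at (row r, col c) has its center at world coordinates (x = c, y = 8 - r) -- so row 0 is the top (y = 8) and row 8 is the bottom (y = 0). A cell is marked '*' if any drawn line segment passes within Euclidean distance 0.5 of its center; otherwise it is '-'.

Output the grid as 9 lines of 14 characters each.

Answer: --------------
--------------
--------------
--------------
--------------
--------------
--------------
*****---------
--------------

Derivation:
Segment 0: (3,1) -> (2,1)
Segment 1: (2,1) -> (1,1)
Segment 2: (1,1) -> (0,1)
Segment 3: (0,1) -> (4,1)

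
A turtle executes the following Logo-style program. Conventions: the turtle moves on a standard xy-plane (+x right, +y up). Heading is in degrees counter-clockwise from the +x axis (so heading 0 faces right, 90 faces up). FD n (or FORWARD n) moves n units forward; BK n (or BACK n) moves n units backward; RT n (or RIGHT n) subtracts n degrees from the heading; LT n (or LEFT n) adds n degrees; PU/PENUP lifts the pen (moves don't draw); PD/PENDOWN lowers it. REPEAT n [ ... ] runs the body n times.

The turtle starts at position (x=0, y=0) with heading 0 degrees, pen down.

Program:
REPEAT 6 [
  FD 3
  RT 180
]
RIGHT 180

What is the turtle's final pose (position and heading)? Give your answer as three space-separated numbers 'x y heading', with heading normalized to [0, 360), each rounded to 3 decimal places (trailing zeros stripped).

Executing turtle program step by step:
Start: pos=(0,0), heading=0, pen down
REPEAT 6 [
  -- iteration 1/6 --
  FD 3: (0,0) -> (3,0) [heading=0, draw]
  RT 180: heading 0 -> 180
  -- iteration 2/6 --
  FD 3: (3,0) -> (0,0) [heading=180, draw]
  RT 180: heading 180 -> 0
  -- iteration 3/6 --
  FD 3: (0,0) -> (3,0) [heading=0, draw]
  RT 180: heading 0 -> 180
  -- iteration 4/6 --
  FD 3: (3,0) -> (0,0) [heading=180, draw]
  RT 180: heading 180 -> 0
  -- iteration 5/6 --
  FD 3: (0,0) -> (3,0) [heading=0, draw]
  RT 180: heading 0 -> 180
  -- iteration 6/6 --
  FD 3: (3,0) -> (0,0) [heading=180, draw]
  RT 180: heading 180 -> 0
]
RT 180: heading 0 -> 180
Final: pos=(0,0), heading=180, 6 segment(s) drawn

Answer: 0 0 180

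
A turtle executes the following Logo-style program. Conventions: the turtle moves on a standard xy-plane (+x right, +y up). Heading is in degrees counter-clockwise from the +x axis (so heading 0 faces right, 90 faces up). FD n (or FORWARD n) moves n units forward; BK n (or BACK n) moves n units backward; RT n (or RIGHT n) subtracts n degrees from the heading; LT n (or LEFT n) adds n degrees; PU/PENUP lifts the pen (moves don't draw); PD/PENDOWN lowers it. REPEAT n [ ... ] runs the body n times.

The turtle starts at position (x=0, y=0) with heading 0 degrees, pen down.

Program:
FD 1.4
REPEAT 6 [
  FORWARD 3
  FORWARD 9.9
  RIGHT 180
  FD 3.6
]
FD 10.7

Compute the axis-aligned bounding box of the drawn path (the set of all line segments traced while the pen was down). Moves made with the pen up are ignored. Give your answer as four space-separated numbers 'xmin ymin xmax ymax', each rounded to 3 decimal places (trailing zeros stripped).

Answer: -2.2 0 14.3 0

Derivation:
Executing turtle program step by step:
Start: pos=(0,0), heading=0, pen down
FD 1.4: (0,0) -> (1.4,0) [heading=0, draw]
REPEAT 6 [
  -- iteration 1/6 --
  FD 3: (1.4,0) -> (4.4,0) [heading=0, draw]
  FD 9.9: (4.4,0) -> (14.3,0) [heading=0, draw]
  RT 180: heading 0 -> 180
  FD 3.6: (14.3,0) -> (10.7,0) [heading=180, draw]
  -- iteration 2/6 --
  FD 3: (10.7,0) -> (7.7,0) [heading=180, draw]
  FD 9.9: (7.7,0) -> (-2.2,0) [heading=180, draw]
  RT 180: heading 180 -> 0
  FD 3.6: (-2.2,0) -> (1.4,0) [heading=0, draw]
  -- iteration 3/6 --
  FD 3: (1.4,0) -> (4.4,0) [heading=0, draw]
  FD 9.9: (4.4,0) -> (14.3,0) [heading=0, draw]
  RT 180: heading 0 -> 180
  FD 3.6: (14.3,0) -> (10.7,0) [heading=180, draw]
  -- iteration 4/6 --
  FD 3: (10.7,0) -> (7.7,0) [heading=180, draw]
  FD 9.9: (7.7,0) -> (-2.2,0) [heading=180, draw]
  RT 180: heading 180 -> 0
  FD 3.6: (-2.2,0) -> (1.4,0) [heading=0, draw]
  -- iteration 5/6 --
  FD 3: (1.4,0) -> (4.4,0) [heading=0, draw]
  FD 9.9: (4.4,0) -> (14.3,0) [heading=0, draw]
  RT 180: heading 0 -> 180
  FD 3.6: (14.3,0) -> (10.7,0) [heading=180, draw]
  -- iteration 6/6 --
  FD 3: (10.7,0) -> (7.7,0) [heading=180, draw]
  FD 9.9: (7.7,0) -> (-2.2,0) [heading=180, draw]
  RT 180: heading 180 -> 0
  FD 3.6: (-2.2,0) -> (1.4,0) [heading=0, draw]
]
FD 10.7: (1.4,0) -> (12.1,0) [heading=0, draw]
Final: pos=(12.1,0), heading=0, 20 segment(s) drawn

Segment endpoints: x in {-2.2, 0, 1.4, 1.4, 4.4, 7.7, 10.7, 12.1, 14.3}, y in {0, 0, 0, 0, 0, 0, 0, 0, 0, 0, 0, 0, 0, 0, 0, 0, 0, 0}
xmin=-2.2, ymin=0, xmax=14.3, ymax=0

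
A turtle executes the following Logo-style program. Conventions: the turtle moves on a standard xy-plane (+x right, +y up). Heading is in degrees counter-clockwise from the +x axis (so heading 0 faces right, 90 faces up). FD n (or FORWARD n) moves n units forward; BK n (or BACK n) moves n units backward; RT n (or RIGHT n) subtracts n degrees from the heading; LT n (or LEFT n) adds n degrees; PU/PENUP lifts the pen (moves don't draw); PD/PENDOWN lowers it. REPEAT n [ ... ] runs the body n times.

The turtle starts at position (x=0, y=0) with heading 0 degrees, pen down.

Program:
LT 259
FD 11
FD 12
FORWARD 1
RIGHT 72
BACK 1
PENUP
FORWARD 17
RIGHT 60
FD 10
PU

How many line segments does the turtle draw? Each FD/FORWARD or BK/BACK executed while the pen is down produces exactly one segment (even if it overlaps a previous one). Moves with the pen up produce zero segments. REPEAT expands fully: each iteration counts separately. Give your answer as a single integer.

Answer: 4

Derivation:
Executing turtle program step by step:
Start: pos=(0,0), heading=0, pen down
LT 259: heading 0 -> 259
FD 11: (0,0) -> (-2.099,-10.798) [heading=259, draw]
FD 12: (-2.099,-10.798) -> (-4.389,-22.577) [heading=259, draw]
FD 1: (-4.389,-22.577) -> (-4.579,-23.559) [heading=259, draw]
RT 72: heading 259 -> 187
BK 1: (-4.579,-23.559) -> (-3.587,-23.437) [heading=187, draw]
PU: pen up
FD 17: (-3.587,-23.437) -> (-20.46,-25.509) [heading=187, move]
RT 60: heading 187 -> 127
FD 10: (-20.46,-25.509) -> (-26.478,-17.523) [heading=127, move]
PU: pen up
Final: pos=(-26.478,-17.523), heading=127, 4 segment(s) drawn
Segments drawn: 4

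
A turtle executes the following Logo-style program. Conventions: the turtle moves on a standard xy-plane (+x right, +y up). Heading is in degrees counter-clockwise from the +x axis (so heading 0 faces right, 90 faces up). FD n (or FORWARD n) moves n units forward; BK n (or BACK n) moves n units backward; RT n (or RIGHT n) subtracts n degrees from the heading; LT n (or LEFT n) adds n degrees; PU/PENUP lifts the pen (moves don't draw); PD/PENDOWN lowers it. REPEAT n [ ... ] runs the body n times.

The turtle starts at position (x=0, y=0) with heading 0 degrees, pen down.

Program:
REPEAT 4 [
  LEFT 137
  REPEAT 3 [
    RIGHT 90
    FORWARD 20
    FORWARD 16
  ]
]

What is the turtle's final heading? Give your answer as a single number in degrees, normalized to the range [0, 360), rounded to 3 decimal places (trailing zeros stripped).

Executing turtle program step by step:
Start: pos=(0,0), heading=0, pen down
REPEAT 4 [
  -- iteration 1/4 --
  LT 137: heading 0 -> 137
  REPEAT 3 [
    -- iteration 1/3 --
    RT 90: heading 137 -> 47
    FD 20: (0,0) -> (13.64,14.627) [heading=47, draw]
    FD 16: (13.64,14.627) -> (24.552,26.329) [heading=47, draw]
    -- iteration 2/3 --
    RT 90: heading 47 -> 317
    FD 20: (24.552,26.329) -> (39.179,12.689) [heading=317, draw]
    FD 16: (39.179,12.689) -> (50.881,1.777) [heading=317, draw]
    -- iteration 3/3 --
    RT 90: heading 317 -> 227
    FD 20: (50.881,1.777) -> (37.241,-12.85) [heading=227, draw]
    FD 16: (37.241,-12.85) -> (26.329,-24.552) [heading=227, draw]
  ]
  -- iteration 2/4 --
  LT 137: heading 227 -> 4
  REPEAT 3 [
    -- iteration 1/3 --
    RT 90: heading 4 -> 274
    FD 20: (26.329,-24.552) -> (27.724,-44.503) [heading=274, draw]
    FD 16: (27.724,-44.503) -> (28.84,-60.464) [heading=274, draw]
    -- iteration 2/3 --
    RT 90: heading 274 -> 184
    FD 20: (28.84,-60.464) -> (8.889,-61.859) [heading=184, draw]
    FD 16: (8.889,-61.859) -> (-7.072,-62.975) [heading=184, draw]
    -- iteration 3/3 --
    RT 90: heading 184 -> 94
    FD 20: (-7.072,-62.975) -> (-8.467,-43.024) [heading=94, draw]
    FD 16: (-8.467,-43.024) -> (-9.584,-27.063) [heading=94, draw]
  ]
  -- iteration 3/4 --
  LT 137: heading 94 -> 231
  REPEAT 3 [
    -- iteration 1/3 --
    RT 90: heading 231 -> 141
    FD 20: (-9.584,-27.063) -> (-25.126,-14.477) [heading=141, draw]
    FD 16: (-25.126,-14.477) -> (-37.561,-4.408) [heading=141, draw]
    -- iteration 2/3 --
    RT 90: heading 141 -> 51
    FD 20: (-37.561,-4.408) -> (-24.974,11.135) [heading=51, draw]
    FD 16: (-24.974,11.135) -> (-14.905,23.57) [heading=51, draw]
    -- iteration 3/3 --
    RT 90: heading 51 -> 321
    FD 20: (-14.905,23.57) -> (0.638,10.983) [heading=321, draw]
    FD 16: (0.638,10.983) -> (13.072,0.914) [heading=321, draw]
  ]
  -- iteration 4/4 --
  LT 137: heading 321 -> 98
  REPEAT 3 [
    -- iteration 1/3 --
    RT 90: heading 98 -> 8
    FD 20: (13.072,0.914) -> (32.877,3.698) [heading=8, draw]
    FD 16: (32.877,3.698) -> (48.722,5.924) [heading=8, draw]
    -- iteration 2/3 --
    RT 90: heading 8 -> 278
    FD 20: (48.722,5.924) -> (51.505,-13.881) [heading=278, draw]
    FD 16: (51.505,-13.881) -> (53.732,-29.725) [heading=278, draw]
    -- iteration 3/3 --
    RT 90: heading 278 -> 188
    FD 20: (53.732,-29.725) -> (33.926,-32.509) [heading=188, draw]
    FD 16: (33.926,-32.509) -> (18.082,-34.736) [heading=188, draw]
  ]
]
Final: pos=(18.082,-34.736), heading=188, 24 segment(s) drawn

Answer: 188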